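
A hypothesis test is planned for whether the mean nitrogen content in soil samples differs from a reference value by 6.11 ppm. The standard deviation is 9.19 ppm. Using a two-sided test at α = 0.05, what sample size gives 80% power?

n = 18

For a one-sample z-test, n = ((z_{α/2} + z_β)·σ/δ)².
z_{α/2} = 1.960 (two-sided α = 0.05); z_β = 0.842 (power 80% → β = 0.2).
n = (2.802 × 9.19 / 6.11)² = 17.76
Round up: n = 18.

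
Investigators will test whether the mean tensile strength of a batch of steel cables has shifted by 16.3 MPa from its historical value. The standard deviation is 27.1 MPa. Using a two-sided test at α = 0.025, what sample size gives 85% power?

For a one-sample z-test, n = ((z_{α/2} + z_β)·σ/δ)².
z_{α/2} = 2.241 (two-sided α = 0.025); z_β = 1.036 (power 85% → β = 0.15).
n = (3.277 × 27.1 / 16.3)² = 29.68
Round up: n = 30.

30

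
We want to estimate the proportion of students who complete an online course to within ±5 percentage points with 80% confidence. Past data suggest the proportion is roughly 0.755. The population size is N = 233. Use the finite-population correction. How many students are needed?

81

For a proportion with margin E = 0.05 at 80% confidence, z = 1.282.
n = p̂(1−p̂)(z/E)² = 0.755 × 0.245 × (1.282/0.05)² = 121.60 — call this n₀.
Finite-population correction with N = 233: n = n₀ / (1 + (n₀−1)/N) = 121.60 / 1.518 = 80.11
Round up: n = 81.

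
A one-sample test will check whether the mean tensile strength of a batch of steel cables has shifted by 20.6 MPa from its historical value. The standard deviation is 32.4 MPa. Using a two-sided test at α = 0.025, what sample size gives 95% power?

38

For a one-sample z-test, n = ((z_{α/2} + z_β)·σ/δ)².
z_{α/2} = 2.241 (two-sided α = 0.025); z_β = 1.645 (power 95% → β = 0.05).
n = (3.886 × 32.4 / 20.6)² = 37.36
Round up: n = 38.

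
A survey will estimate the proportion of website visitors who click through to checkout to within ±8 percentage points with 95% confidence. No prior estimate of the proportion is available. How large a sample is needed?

n = 151

For a proportion with margin E = 0.08 at 95% confidence, z = 1.960.
With no prior estimate, use p = 0.5, which maximizes p(1−p) at 0.25.
n = 0.25 × (z/E)² = 0.25 × (1.960/0.08)² = 150.06
Round up: n = 151.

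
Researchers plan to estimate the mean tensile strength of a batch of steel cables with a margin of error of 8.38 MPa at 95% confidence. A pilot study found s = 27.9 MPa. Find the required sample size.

For a mean, the margin of error is E = z·σ/√n, so n = (zσ/E)².
At 95% confidence, z = 1.960.
n = (1.960 × 27.9 / 8.38)² = 42.58
Round up: n = 43.

n = 43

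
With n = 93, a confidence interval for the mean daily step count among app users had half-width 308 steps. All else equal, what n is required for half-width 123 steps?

Margin of error scales as 1/√n, so n₂ = n₁·(E₁/E₂)².
n₂ = 93 × (308/123)² = 93 × 6.27 = 583.11
Round up: n₂ = 584.

n = 584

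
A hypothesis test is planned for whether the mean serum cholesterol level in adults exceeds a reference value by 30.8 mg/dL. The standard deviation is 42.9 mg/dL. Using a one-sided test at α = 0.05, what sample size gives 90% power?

For a one-sample z-test, n = ((z_α + z_β)·σ/δ)².
z_α = 1.645 (one-sided α = 0.05); z_β = 1.282 (power 90% → β = 0.1).
n = (2.927 × 42.9 / 30.8)² = 16.62
Round up: n = 17.

n = 17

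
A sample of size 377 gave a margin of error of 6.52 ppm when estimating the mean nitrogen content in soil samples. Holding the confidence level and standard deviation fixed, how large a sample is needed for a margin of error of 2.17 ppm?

n = 3404

Margin of error scales as 1/√n, so n₂ = n₁·(E₁/E₂)².
n₂ = 377 × (6.52/2.17)² = 377 × 9.028 = 3403.56
Round up: n₂ = 3404.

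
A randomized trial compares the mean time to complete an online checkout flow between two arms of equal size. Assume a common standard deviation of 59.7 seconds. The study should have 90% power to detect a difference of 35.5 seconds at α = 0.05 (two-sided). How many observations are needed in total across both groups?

120 total

For two equal groups, n per group = 2·((z_{α/2} + z_β)·σ/δ)².
z_{α/2} = 1.960; z_β = 1.282 (power 90%).
n = 2 × (3.242 × 59.7 / 35.5)² = 2 × 29.72 = 59.44
Round up: n = 60 per group.
Total across both groups: 2 × 60 = 120.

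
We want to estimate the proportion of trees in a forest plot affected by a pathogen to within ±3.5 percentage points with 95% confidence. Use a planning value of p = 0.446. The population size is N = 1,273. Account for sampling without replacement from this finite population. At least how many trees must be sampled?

For a proportion with margin E = 0.035 at 95% confidence, z = 1.960.
n = p̂(1−p̂)(z/E)² = 0.446 × 0.554 × (1.960/0.035)² = 774.86 — call this n₀.
Finite-population correction with N = 1,273: n = n₀ / (1 + (n₀−1)/N) = 774.86 / 1.608 = 481.88
Round up: n = 482.

482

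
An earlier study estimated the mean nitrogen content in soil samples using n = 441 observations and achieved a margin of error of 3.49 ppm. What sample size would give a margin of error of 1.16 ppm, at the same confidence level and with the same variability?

3992

Margin of error scales as 1/√n, so n₂ = n₁·(E₁/E₂)².
n₂ = 441 × (3.49/1.16)² = 441 × 9.052 = 3991.93
Round up: n₂ = 3992.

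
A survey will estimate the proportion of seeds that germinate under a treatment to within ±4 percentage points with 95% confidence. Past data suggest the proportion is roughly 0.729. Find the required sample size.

475

For a proportion with margin E = 0.04 at 95% confidence, z = 1.960.
n = p̂(1−p̂)(z/E)² = 0.729 × 0.271 × (1.960/0.04)² = 474.34
Round up: n = 475.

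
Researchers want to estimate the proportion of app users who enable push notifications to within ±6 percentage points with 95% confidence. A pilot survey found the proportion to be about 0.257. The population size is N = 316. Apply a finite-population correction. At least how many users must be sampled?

n = 125

For a proportion with margin E = 0.06 at 95% confidence, z = 1.960.
n = p̂(1−p̂)(z/E)² = 0.257 × 0.743 × (1.960/0.06)² = 203.77 — call this n₀.
Finite-population correction with N = 316: n = n₀ / (1 + (n₀−1)/N) = 203.77 / 1.642 = 124.10
Round up: n = 125.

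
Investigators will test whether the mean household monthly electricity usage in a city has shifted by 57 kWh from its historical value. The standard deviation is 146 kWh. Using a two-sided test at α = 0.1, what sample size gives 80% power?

n = 41

For a one-sample z-test, n = ((z_{α/2} + z_β)·σ/δ)².
z_{α/2} = 1.645 (two-sided α = 0.1); z_β = 0.842 (power 80% → β = 0.2).
n = (2.487 × 146 / 57)² = 40.58
Round up: n = 41.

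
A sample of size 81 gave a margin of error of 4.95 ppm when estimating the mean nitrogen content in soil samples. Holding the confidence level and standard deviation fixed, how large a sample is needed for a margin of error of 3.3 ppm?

183

Margin of error scales as 1/√n, so n₂ = n₁·(E₁/E₂)².
n₂ = 81 × (4.95/3.3)² = 81 × 2.25 = 182.25
Round up: n₂ = 183.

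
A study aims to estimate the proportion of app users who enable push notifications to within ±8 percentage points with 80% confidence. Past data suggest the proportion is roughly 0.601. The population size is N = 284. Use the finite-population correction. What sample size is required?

For a proportion with margin E = 0.08 at 80% confidence, z = 1.282.
n = p̂(1−p̂)(z/E)² = 0.601 × 0.399 × (1.282/0.08)² = 61.58 — call this n₀.
Finite-population correction with N = 284: n = n₀ / (1 + (n₀−1)/N) = 61.58 / 1.213 = 50.77
Round up: n = 51.

51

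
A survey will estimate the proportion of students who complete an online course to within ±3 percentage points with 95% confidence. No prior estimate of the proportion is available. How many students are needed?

For a proportion with margin E = 0.03 at 95% confidence, z = 1.960.
With no prior estimate, use p = 0.5, which maximizes p(1−p) at 0.25.
n = 0.25 × (z/E)² = 0.25 × (1.960/0.03)² = 1067.11
Round up: n = 1068.

1068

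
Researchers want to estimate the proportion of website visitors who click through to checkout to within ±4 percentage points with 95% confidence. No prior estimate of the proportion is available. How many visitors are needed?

For a proportion with margin E = 0.04 at 95% confidence, z = 1.960.
With no prior estimate, use p = 0.5, which maximizes p(1−p) at 0.25.
n = 0.25 × (z/E)² = 0.25 × (1.960/0.04)² = 600.25
Round up: n = 601.

601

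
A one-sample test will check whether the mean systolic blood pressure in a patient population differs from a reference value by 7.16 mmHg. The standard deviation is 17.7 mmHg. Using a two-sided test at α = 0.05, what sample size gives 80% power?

48

For a one-sample z-test, n = ((z_{α/2} + z_β)·σ/δ)².
z_{α/2} = 1.960 (two-sided α = 0.05); z_β = 0.842 (power 80% → β = 0.2).
n = (2.802 × 17.7 / 7.16)² = 47.98
Round up: n = 48.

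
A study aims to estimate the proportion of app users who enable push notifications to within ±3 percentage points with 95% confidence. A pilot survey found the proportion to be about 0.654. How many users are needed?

For a proportion with margin E = 0.03 at 95% confidence, z = 1.960.
n = p̂(1−p̂)(z/E)² = 0.654 × 0.346 × (1.960/0.03)² = 965.88
Round up: n = 966.

n = 966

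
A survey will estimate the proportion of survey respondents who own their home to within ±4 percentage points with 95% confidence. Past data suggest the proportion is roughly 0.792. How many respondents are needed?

For a proportion with margin E = 0.04 at 95% confidence, z = 1.960.
n = p̂(1−p̂)(z/E)² = 0.792 × 0.208 × (1.960/0.04)² = 395.53
Round up: n = 396.

396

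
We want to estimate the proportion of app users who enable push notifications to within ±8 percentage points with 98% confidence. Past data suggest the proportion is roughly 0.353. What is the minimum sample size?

For a proportion with margin E = 0.08 at 98% confidence, z = 2.326.
n = p̂(1−p̂)(z/E)² = 0.353 × 0.647 × (2.326/0.08)² = 193.07
Round up: n = 194.

n = 194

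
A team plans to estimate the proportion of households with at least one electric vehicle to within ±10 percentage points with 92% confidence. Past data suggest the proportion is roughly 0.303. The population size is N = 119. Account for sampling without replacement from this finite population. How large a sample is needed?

43

For a proportion with margin E = 0.1 at 92% confidence, z = 1.751.
n = p̂(1−p̂)(z/E)² = 0.303 × 0.697 × (1.751/0.1)² = 64.75 — call this n₀.
Finite-population correction with N = 119: n = n₀ / (1 + (n₀−1)/N) = 64.75 / 1.536 = 42.15
Round up: n = 43.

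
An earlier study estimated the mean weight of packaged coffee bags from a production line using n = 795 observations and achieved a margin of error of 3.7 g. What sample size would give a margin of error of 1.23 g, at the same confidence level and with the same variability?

Margin of error scales as 1/√n, so n₂ = n₁·(E₁/E₂)².
n₂ = 795 × (3.7/1.23)² = 795 × 9.049 = 7193.95
Round up: n₂ = 7194.

7194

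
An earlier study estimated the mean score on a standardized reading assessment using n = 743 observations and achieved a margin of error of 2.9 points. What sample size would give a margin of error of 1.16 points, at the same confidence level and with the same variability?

4644

Margin of error scales as 1/√n, so n₂ = n₁·(E₁/E₂)².
n₂ = 743 × (2.9/1.16)² = 743 × 6.25 = 4643.75
Round up: n₂ = 4644.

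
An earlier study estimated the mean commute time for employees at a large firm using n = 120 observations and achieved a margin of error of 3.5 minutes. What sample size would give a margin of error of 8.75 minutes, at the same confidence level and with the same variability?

20

Margin of error scales as 1/√n, so n₂ = n₁·(E₁/E₂)².
n₂ = 120 × (3.5/8.75)² = 120 × 0.16 = 19.20
Round up: n₂ = 20.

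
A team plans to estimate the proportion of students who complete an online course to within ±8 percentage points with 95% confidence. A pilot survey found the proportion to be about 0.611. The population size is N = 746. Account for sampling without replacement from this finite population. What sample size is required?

120

For a proportion with margin E = 0.08 at 95% confidence, z = 1.960.
n = p̂(1−p̂)(z/E)² = 0.611 × 0.389 × (1.960/0.08)² = 142.67 — call this n₀.
Finite-population correction with N = 746: n = n₀ / (1 + (n₀−1)/N) = 142.67 / 1.19 = 119.89
Round up: n = 120.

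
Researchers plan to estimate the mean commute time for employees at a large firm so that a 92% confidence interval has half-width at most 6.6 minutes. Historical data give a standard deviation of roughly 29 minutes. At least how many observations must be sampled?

For a mean, the margin of error is E = z·σ/√n, so n = (zσ/E)².
At 92% confidence, z = 1.751.
n = (1.751 × 29 / 6.6)² = 59.19
Round up: n = 60.

60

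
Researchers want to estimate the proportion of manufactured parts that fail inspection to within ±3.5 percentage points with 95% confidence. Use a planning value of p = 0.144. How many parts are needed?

387

For a proportion with margin E = 0.035 at 95% confidence, z = 1.960.
n = p̂(1−p̂)(z/E)² = 0.144 × 0.856 × (1.960/0.035)² = 386.56
Round up: n = 387.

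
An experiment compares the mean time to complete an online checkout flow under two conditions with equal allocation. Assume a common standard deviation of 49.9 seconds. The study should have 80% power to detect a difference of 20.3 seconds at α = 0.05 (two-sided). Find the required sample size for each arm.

95 per group

For two equal groups, n per group = 2·((z_{α/2} + z_β)·σ/δ)².
z_{α/2} = 1.960; z_β = 0.842 (power 80%).
n = 2 × (2.802 × 49.9 / 20.3)² = 2 × 47.44 = 94.88
Round up: n = 95 per group.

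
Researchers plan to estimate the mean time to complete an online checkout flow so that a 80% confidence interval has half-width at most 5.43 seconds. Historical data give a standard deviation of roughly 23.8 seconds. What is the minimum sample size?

For a mean, the margin of error is E = z·σ/√n, so n = (zσ/E)².
At 80% confidence, z = 1.282.
n = (1.282 × 23.8 / 5.43)² = 31.57
Round up: n = 32.

n = 32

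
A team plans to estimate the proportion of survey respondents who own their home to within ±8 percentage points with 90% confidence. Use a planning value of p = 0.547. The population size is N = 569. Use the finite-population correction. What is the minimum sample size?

89

For a proportion with margin E = 0.08 at 90% confidence, z = 1.645.
n = p̂(1−p̂)(z/E)² = 0.547 × 0.453 × (1.645/0.08)² = 104.77 — call this n₀.
Finite-population correction with N = 569: n = n₀ / (1 + (n₀−1)/N) = 104.77 / 1.182 = 88.64
Round up: n = 89.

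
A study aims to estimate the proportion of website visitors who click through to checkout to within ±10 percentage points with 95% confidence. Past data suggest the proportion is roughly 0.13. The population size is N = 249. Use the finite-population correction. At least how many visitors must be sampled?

n = 38

For a proportion with margin E = 0.1 at 95% confidence, z = 1.960.
n = p̂(1−p̂)(z/E)² = 0.13 × 0.87 × (1.960/0.1)² = 43.45 — call this n₀.
Finite-population correction with N = 249: n = n₀ / (1 + (n₀−1)/N) = 43.45 / 1.17 = 37.14
Round up: n = 38.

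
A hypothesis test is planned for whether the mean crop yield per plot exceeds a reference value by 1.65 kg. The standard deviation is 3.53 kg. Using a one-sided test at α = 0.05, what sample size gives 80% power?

29

For a one-sample z-test, n = ((z_α + z_β)·σ/δ)².
z_α = 1.645 (one-sided α = 0.05); z_β = 0.842 (power 80% → β = 0.2).
n = (2.487 × 3.53 / 1.65)² = 28.31
Round up: n = 29.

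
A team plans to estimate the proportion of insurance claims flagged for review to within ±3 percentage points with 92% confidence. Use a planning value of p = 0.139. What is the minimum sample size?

408

For a proportion with margin E = 0.03 at 92% confidence, z = 1.751.
n = p̂(1−p̂)(z/E)² = 0.139 × 0.861 × (1.751/0.03)² = 407.71
Round up: n = 408.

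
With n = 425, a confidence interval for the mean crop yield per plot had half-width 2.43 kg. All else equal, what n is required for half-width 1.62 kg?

Margin of error scales as 1/√n, so n₂ = n₁·(E₁/E₂)².
n₂ = 425 × (2.43/1.62)² = 425 × 2.25 = 956.25
Round up: n₂ = 957.

957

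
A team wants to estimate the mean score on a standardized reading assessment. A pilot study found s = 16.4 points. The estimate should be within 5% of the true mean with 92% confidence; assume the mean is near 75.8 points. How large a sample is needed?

For a mean, the margin of error is E = z·σ/√n, so n = (zσ/E)².
At 92% confidence, z = 1.751.
E = 5% of 75.8 = 3.79 points.
n = (1.751 × 16.4 / 3.79)² = 57.41
Round up: n = 58.

58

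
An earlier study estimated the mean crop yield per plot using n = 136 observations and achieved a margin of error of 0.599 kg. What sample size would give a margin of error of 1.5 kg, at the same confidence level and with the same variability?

22

Margin of error scales as 1/√n, so n₂ = n₁·(E₁/E₂)².
n₂ = 136 × (0.599/1.5)² = 136 × 0.1595 = 21.69
Round up: n₂ = 22.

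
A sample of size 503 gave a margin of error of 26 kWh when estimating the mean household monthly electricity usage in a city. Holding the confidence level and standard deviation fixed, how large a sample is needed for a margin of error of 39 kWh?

224

Margin of error scales as 1/√n, so n₂ = n₁·(E₁/E₂)².
n₂ = 503 × (26/39)² = 503 × 0.4444 = 223.53
Round up: n₂ = 224.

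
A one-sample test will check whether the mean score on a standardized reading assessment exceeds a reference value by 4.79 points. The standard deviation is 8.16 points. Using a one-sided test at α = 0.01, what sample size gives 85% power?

For a one-sample z-test, n = ((z_α + z_β)·σ/δ)².
z_α = 2.326 (one-sided α = 0.01); z_β = 1.036 (power 85% → β = 0.15).
n = (3.362 × 8.16 / 4.79)² = 32.80
Round up: n = 33.

n = 33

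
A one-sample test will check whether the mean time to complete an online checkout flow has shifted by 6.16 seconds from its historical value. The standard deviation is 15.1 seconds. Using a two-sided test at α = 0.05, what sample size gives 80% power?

48

For a one-sample z-test, n = ((z_{α/2} + z_β)·σ/δ)².
z_{α/2} = 1.960 (two-sided α = 0.05); z_β = 0.842 (power 80% → β = 0.2).
n = (2.802 × 15.1 / 6.16)² = 47.18
Round up: n = 48.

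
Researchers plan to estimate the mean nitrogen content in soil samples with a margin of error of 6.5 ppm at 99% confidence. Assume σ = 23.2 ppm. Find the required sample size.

85

For a mean, the margin of error is E = z·σ/√n, so n = (zσ/E)².
At 99% confidence, z = 2.576.
n = (2.576 × 23.2 / 6.5)² = 84.54
Round up: n = 85.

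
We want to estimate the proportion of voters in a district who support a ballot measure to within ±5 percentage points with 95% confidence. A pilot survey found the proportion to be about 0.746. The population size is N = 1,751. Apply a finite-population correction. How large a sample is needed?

For a proportion with margin E = 0.05 at 95% confidence, z = 1.960.
n = p̂(1−p̂)(z/E)² = 0.746 × 0.254 × (1.960/0.05)² = 291.17 — call this n₀.
Finite-population correction with N = 1,751: n = n₀ / (1 + (n₀−1)/N) = 291.17 / 1.166 = 249.72
Round up: n = 250.

250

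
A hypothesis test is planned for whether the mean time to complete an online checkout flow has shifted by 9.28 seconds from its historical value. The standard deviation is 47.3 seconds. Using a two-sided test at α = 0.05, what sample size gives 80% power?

For a one-sample z-test, n = ((z_{α/2} + z_β)·σ/δ)².
z_{α/2} = 1.960 (two-sided α = 0.05); z_β = 0.842 (power 80% → β = 0.2).
n = (2.802 × 47.3 / 9.28)² = 203.97
Round up: n = 204.

204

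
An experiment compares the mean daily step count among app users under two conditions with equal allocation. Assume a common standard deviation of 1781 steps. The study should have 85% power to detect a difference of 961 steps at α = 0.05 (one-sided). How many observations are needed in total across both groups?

100 total

For two equal groups, n per group = 2·((z_α + z_β)·σ/δ)².
z_α = 1.645; z_β = 1.036 (power 85%).
n = 2 × (2.681 × 1781 / 961)² = 2 × 24.69 = 49.38
Round up: n = 50 per group.
Total across both groups: 2 × 50 = 100.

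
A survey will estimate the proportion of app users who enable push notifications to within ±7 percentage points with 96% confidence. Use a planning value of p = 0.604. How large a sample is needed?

For a proportion with margin E = 0.07 at 96% confidence, z = 2.054.
n = p̂(1−p̂)(z/E)² = 0.604 × 0.396 × (2.054/0.07)² = 205.94
Round up: n = 206.

206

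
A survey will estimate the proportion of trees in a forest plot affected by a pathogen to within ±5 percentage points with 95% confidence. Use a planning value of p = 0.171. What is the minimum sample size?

n = 218

For a proportion with margin E = 0.05 at 95% confidence, z = 1.960.
n = p̂(1−p̂)(z/E)² = 0.171 × 0.829 × (1.960/0.05)² = 217.83
Round up: n = 218.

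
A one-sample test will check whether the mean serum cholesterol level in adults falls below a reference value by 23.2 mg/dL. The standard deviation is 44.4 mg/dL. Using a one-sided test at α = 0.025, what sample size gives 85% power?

For a one-sample z-test, n = ((z_α + z_β)·σ/δ)².
z_α = 1.960 (one-sided α = 0.025); z_β = 1.036 (power 85% → β = 0.15).
n = (2.996 × 44.4 / 23.2)² = 32.88
Round up: n = 33.

33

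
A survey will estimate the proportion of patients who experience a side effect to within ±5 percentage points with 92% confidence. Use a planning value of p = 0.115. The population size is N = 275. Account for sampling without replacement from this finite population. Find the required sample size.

n = 87

For a proportion with margin E = 0.05 at 92% confidence, z = 1.751.
n = p̂(1−p̂)(z/E)² = 0.115 × 0.885 × (1.751/0.05)² = 124.82 — call this n₀.
Finite-population correction with N = 275: n = n₀ / (1 + (n₀−1)/N) = 124.82 / 1.45 = 86.08
Round up: n = 87.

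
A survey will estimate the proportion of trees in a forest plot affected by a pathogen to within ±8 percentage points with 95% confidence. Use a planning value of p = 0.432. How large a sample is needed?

n = 148

For a proportion with margin E = 0.08 at 95% confidence, z = 1.960.
n = p̂(1−p̂)(z/E)² = 0.432 × 0.568 × (1.960/0.08)² = 147.29
Round up: n = 148.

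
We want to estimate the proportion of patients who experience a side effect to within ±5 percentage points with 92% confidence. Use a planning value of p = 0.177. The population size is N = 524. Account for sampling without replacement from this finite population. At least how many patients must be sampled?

For a proportion with margin E = 0.05 at 92% confidence, z = 1.751.
n = p̂(1−p̂)(z/E)² = 0.177 × 0.823 × (1.751/0.05)² = 178.65 — call this n₀.
Finite-population correction with N = 524: n = n₀ / (1 + (n₀−1)/N) = 178.65 / 1.339 = 133.42
Round up: n = 134.

134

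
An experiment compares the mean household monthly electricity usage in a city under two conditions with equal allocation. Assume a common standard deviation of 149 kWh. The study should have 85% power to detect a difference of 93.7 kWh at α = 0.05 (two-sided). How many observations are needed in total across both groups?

92 total

For two equal groups, n per group = 2·((z_{α/2} + z_β)·σ/δ)².
z_{α/2} = 1.960; z_β = 1.036 (power 85%).
n = 2 × (2.996 × 149 / 93.7)² = 2 × 22.70 = 45.40
Round up: n = 46 per group.
Total across both groups: 2 × 46 = 92.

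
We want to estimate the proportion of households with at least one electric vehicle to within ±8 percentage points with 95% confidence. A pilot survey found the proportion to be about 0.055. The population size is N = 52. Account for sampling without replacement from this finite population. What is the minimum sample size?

n = 20

For a proportion with margin E = 0.08 at 95% confidence, z = 1.960.
n = p̂(1−p̂)(z/E)² = 0.055 × 0.945 × (1.960/0.08)² = 31.20 — call this n₀.
Finite-population correction with N = 52: n = n₀ / (1 + (n₀−1)/N) = 31.20 / 1.581 = 19.73
Round up: n = 20.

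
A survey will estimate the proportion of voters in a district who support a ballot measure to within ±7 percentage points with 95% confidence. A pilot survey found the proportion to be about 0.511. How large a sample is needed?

For a proportion with margin E = 0.07 at 95% confidence, z = 1.960.
n = p̂(1−p̂)(z/E)² = 0.511 × 0.489 × (1.960/0.07)² = 195.91
Round up: n = 196.

n = 196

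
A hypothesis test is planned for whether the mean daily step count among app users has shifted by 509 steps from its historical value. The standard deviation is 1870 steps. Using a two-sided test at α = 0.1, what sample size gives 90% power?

116

For a one-sample z-test, n = ((z_{α/2} + z_β)·σ/δ)².
z_{α/2} = 1.645 (two-sided α = 0.1); z_β = 1.282 (power 90% → β = 0.1).
n = (2.927 × 1870 / 509)² = 115.64
Round up: n = 116.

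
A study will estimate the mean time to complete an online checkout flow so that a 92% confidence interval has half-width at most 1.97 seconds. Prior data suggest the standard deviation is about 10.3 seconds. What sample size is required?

n = 84

For a mean, the margin of error is E = z·σ/√n, so n = (zσ/E)².
At 92% confidence, z = 1.751.
n = (1.751 × 10.3 / 1.97)² = 83.81
Round up: n = 84.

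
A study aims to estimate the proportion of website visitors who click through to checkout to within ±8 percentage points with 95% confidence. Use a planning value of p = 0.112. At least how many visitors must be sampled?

n = 60

For a proportion with margin E = 0.08 at 95% confidence, z = 1.960.
n = p̂(1−p̂)(z/E)² = 0.112 × 0.888 × (1.960/0.08)² = 59.70
Round up: n = 60.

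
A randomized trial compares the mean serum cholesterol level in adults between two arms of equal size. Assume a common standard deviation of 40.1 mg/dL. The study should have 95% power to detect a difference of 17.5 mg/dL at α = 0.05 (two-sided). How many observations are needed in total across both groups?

For two equal groups, n per group = 2·((z_{α/2} + z_β)·σ/δ)².
z_{α/2} = 1.960; z_β = 1.645 (power 95%).
n = 2 × (3.605 × 40.1 / 17.5)² = 2 × 68.24 = 136.48
Round up: n = 137 per group.
Total across both groups: 2 × 137 = 274.

274 total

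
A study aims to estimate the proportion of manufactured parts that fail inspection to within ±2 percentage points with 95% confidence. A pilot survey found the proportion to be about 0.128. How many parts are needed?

For a proportion with margin E = 0.02 at 95% confidence, z = 1.960.
n = p̂(1−p̂)(z/E)² = 0.128 × 0.872 × (1.960/0.02)² = 1071.96
Round up: n = 1072.

n = 1072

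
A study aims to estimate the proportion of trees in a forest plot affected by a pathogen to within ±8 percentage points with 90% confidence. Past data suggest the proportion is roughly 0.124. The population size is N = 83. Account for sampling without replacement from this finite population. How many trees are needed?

For a proportion with margin E = 0.08 at 90% confidence, z = 1.645.
n = p̂(1−p̂)(z/E)² = 0.124 × 0.876 × (1.645/0.08)² = 45.93 — call this n₀.
Finite-population correction with N = 83: n = n₀ / (1 + (n₀−1)/N) = 45.93 / 1.541 = 29.81
Round up: n = 30.

n = 30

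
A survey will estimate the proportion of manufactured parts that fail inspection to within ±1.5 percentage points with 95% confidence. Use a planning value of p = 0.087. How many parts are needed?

For a proportion with margin E = 0.015 at 95% confidence, z = 1.960.
n = p̂(1−p̂)(z/E)² = 0.087 × 0.913 × (1.960/0.015)² = 1356.19
Round up: n = 1357.

1357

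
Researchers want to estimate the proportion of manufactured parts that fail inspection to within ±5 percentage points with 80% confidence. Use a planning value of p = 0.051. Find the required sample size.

For a proportion with margin E = 0.05 at 80% confidence, z = 1.282.
n = p̂(1−p̂)(z/E)² = 0.051 × 0.949 × (1.282/0.05)² = 31.82
Round up: n = 32.

n = 32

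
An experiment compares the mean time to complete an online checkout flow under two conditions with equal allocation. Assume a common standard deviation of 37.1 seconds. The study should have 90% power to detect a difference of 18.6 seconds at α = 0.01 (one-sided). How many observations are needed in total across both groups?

For two equal groups, n per group = 2·((z_α + z_β)·σ/δ)².
z_α = 2.326; z_β = 1.282 (power 90%).
n = 2 × (3.608 × 37.1 / 18.6)² = 2 × 51.79 = 103.58
Round up: n = 104 per group.
Total across both groups: 2 × 104 = 208.

208 total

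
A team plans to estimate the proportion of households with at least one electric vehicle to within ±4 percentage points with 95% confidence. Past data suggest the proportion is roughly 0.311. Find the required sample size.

515

For a proportion with margin E = 0.04 at 95% confidence, z = 1.960.
n = p̂(1−p̂)(z/E)² = 0.311 × 0.689 × (1.960/0.04)² = 514.48
Round up: n = 515.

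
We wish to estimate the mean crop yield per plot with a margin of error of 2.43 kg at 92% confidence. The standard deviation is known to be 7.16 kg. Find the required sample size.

27

For a mean, the margin of error is E = z·σ/√n, so n = (zσ/E)².
At 92% confidence, z = 1.751.
n = (1.751 × 7.16 / 2.43)² = 26.62
Round up: n = 27.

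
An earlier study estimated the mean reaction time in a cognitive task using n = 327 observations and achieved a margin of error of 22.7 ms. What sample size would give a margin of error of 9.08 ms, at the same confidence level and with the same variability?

Margin of error scales as 1/√n, so n₂ = n₁·(E₁/E₂)².
n₂ = 327 × (22.7/9.08)² = 327 × 6.25 = 2043.75
Round up: n₂ = 2044.

n = 2044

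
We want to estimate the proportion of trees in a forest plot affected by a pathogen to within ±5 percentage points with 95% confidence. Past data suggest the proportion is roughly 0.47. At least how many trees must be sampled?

For a proportion with margin E = 0.05 at 95% confidence, z = 1.960.
n = p̂(1−p̂)(z/E)² = 0.47 × 0.53 × (1.960/0.05)² = 382.78
Round up: n = 383.

n = 383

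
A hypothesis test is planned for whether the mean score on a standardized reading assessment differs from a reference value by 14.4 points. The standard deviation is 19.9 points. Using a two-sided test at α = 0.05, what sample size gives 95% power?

For a one-sample z-test, n = ((z_{α/2} + z_β)·σ/δ)².
z_{α/2} = 1.960 (two-sided α = 0.05); z_β = 1.645 (power 95% → β = 0.05).
n = (3.605 × 19.9 / 14.4)² = 24.82
Round up: n = 25.

n = 25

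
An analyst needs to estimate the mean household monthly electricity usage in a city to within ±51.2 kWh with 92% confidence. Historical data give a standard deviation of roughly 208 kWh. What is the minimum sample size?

51

For a mean, the margin of error is E = z·σ/√n, so n = (zσ/E)².
At 92% confidence, z = 1.751.
n = (1.751 × 208 / 51.2)² = 50.60
Round up: n = 51.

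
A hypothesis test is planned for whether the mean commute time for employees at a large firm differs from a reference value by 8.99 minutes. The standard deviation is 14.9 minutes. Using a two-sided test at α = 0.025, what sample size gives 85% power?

30

For a one-sample z-test, n = ((z_{α/2} + z_β)·σ/δ)².
z_{α/2} = 2.241 (two-sided α = 0.025); z_β = 1.036 (power 85% → β = 0.15).
n = (3.277 × 14.9 / 8.99)² = 29.50
Round up: n = 30.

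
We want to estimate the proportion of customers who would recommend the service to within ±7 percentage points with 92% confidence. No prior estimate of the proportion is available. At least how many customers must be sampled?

For a proportion with margin E = 0.07 at 92% confidence, z = 1.751.
With no prior estimate, use p = 0.5, which maximizes p(1−p) at 0.25.
n = 0.25 × (z/E)² = 0.25 × (1.751/0.07)² = 156.43
Round up: n = 157.

157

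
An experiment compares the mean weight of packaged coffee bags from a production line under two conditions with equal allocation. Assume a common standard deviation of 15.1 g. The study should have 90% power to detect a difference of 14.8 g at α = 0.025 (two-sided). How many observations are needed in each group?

For two equal groups, n per group = 2·((z_{α/2} + z_β)·σ/δ)².
z_{α/2} = 2.241; z_β = 1.282 (power 90%).
n = 2 × (3.523 × 15.1 / 14.8)² = 2 × 12.92 = 25.84
Round up: n = 26 per group.

26 per group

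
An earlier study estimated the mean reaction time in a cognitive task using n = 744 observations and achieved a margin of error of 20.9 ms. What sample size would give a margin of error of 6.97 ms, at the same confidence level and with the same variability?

6690

Margin of error scales as 1/√n, so n₂ = n₁·(E₁/E₂)².
n₂ = 744 × (20.9/6.97)² = 744 × 8.991 = 6689.30
Round up: n₂ = 6690.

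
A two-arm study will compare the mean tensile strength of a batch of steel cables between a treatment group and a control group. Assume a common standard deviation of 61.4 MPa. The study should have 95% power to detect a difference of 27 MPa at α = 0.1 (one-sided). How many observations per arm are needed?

For two equal groups, n per group = 2·((z_α + z_β)·σ/δ)².
z_α = 1.282; z_β = 1.645 (power 95%).
n = 2 × (2.927 × 61.4 / 27)² = 2 × 44.31 = 88.62
Round up: n = 89 per group.

89 per group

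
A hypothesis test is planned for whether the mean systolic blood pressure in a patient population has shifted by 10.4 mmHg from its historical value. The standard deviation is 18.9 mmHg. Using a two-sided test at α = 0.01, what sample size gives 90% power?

For a one-sample z-test, n = ((z_{α/2} + z_β)·σ/δ)².
z_{α/2} = 2.576 (two-sided α = 0.01); z_β = 1.282 (power 90% → β = 0.1).
n = (3.858 × 18.9 / 10.4)² = 49.16
Round up: n = 50.

50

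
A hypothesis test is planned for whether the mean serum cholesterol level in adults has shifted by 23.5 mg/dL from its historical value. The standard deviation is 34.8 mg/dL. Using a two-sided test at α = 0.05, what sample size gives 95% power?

29

For a one-sample z-test, n = ((z_{α/2} + z_β)·σ/δ)².
z_{α/2} = 1.960 (two-sided α = 0.05); z_β = 1.645 (power 95% → β = 0.05).
n = (3.605 × 34.8 / 23.5)² = 28.50
Round up: n = 29.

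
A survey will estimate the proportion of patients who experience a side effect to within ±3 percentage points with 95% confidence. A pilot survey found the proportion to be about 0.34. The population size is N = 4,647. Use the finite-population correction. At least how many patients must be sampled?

For a proportion with margin E = 0.03 at 95% confidence, z = 1.960.
n = p̂(1−p̂)(z/E)² = 0.34 × 0.66 × (1.960/0.03)² = 957.84 — call this n₀.
Finite-population correction with N = 4,647: n = n₀ / (1 + (n₀−1)/N) = 957.84 / 1.206 = 794.23
Round up: n = 795.

795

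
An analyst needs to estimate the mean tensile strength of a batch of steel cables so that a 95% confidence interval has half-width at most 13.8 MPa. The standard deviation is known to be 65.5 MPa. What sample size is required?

For a mean, the margin of error is E = z·σ/√n, so n = (zσ/E)².
At 95% confidence, z = 1.960.
n = (1.960 × 65.5 / 13.8)² = 86.54
Round up: n = 87.

87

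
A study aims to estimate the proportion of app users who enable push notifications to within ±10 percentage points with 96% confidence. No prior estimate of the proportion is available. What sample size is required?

For a proportion with margin E = 0.1 at 96% confidence, z = 2.054.
With no prior estimate, use p = 0.5, which maximizes p(1−p) at 0.25.
n = 0.25 × (z/E)² = 0.25 × (2.054/0.1)² = 105.47
Round up: n = 106.

106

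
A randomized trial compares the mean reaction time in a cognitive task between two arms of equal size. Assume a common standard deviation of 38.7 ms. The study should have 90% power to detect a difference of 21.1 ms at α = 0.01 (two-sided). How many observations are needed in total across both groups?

202 total

For two equal groups, n per group = 2·((z_{α/2} + z_β)·σ/δ)².
z_{α/2} = 2.576; z_β = 1.282 (power 90%).
n = 2 × (3.858 × 38.7 / 21.1)² = 2 × 50.07 = 100.14
Round up: n = 101 per group.
Total across both groups: 2 × 101 = 202.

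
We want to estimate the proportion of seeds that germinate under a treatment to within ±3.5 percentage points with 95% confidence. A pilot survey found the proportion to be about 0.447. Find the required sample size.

For a proportion with margin E = 0.035 at 95% confidence, z = 1.960.
n = p̂(1−p̂)(z/E)² = 0.447 × 0.553 × (1.960/0.035)² = 775.19
Round up: n = 776.

776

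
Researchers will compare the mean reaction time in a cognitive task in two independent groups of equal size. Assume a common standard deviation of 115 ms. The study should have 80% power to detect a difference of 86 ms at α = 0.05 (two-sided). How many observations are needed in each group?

29 per group

For two equal groups, n per group = 2·((z_{α/2} + z_β)·σ/δ)².
z_{α/2} = 1.960; z_β = 0.842 (power 80%).
n = 2 × (2.802 × 115 / 86)² = 2 × 14.04 = 28.08
Round up: n = 29 per group.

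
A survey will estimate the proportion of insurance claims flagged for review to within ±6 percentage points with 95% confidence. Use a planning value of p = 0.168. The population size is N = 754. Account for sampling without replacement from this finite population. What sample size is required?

For a proportion with margin E = 0.06 at 95% confidence, z = 1.960.
n = p̂(1−p̂)(z/E)² = 0.168 × 0.832 × (1.960/0.06)² = 149.16 — call this n₀.
Finite-population correction with N = 754: n = n₀ / (1 + (n₀−1)/N) = 149.16 / 1.196 = 124.72
Round up: n = 125.

125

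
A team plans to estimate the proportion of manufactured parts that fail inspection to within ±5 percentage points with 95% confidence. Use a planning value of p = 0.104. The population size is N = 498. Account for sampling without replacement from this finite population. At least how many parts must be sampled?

For a proportion with margin E = 0.05 at 95% confidence, z = 1.960.
n = p̂(1−p̂)(z/E)² = 0.104 × 0.896 × (1.960/0.05)² = 143.19 — call this n₀.
Finite-population correction with N = 498: n = n₀ / (1 + (n₀−1)/N) = 143.19 / 1.286 = 111.35
Round up: n = 112.

112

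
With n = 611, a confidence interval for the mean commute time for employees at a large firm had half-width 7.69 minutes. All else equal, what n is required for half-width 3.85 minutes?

Margin of error scales as 1/√n, so n₂ = n₁·(E₁/E₂)².
n₂ = 611 × (7.69/3.85)² = 611 × 3.99 = 2437.89
Round up: n₂ = 2438.

2438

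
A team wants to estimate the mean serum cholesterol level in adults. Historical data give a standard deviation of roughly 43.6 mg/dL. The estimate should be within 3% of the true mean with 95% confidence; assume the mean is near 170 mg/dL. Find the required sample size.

281

For a mean, the margin of error is E = z·σ/√n, so n = (zσ/E)².
At 95% confidence, z = 1.960.
E = 3% of 170 = 5.1 mg/dL.
n = (1.960 × 43.6 / 5.1)² = 280.77
Round up: n = 281.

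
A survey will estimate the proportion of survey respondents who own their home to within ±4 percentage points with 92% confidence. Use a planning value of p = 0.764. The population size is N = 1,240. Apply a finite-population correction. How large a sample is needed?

For a proportion with margin E = 0.04 at 92% confidence, z = 1.751.
n = p̂(1−p̂)(z/E)² = 0.764 × 0.236 × (1.751/0.04)² = 345.51 — call this n₀.
Finite-population correction with N = 1,240: n = n₀ / (1 + (n₀−1)/N) = 345.51 / 1.278 = 270.35
Round up: n = 271.

271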